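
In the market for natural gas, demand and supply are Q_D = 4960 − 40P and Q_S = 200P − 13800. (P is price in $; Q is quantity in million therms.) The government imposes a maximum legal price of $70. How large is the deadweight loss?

In inverse form: demand P = 124 − 0.025Q, supply P = 69 + 0.005Q.
Competitive equilibrium: 124 − 0.025Q = 69 + 0.005Q → Q* = 1833.3333, P* = 78.1667.
At the ceiling P = 70, quantity supplied = (70 − 69)/0.005 = 200.
Willingness to pay at Q' = 200: 124 − 0.025·200 = 119.
ΔQ = 1833.3333 − 200 = 1633.3333; wedge = 119 − 70 = 49.
Welfare loss = ½ × 1633.3333 × 49 = $40016.67 million.

$40016.67 million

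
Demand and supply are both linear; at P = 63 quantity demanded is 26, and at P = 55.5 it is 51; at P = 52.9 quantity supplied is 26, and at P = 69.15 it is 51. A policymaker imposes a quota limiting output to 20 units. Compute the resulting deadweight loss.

131.39

Demand slope = (55.5 − 63)/(51 − 26) = −0.3, so P = 70.8 − 0.3Q.
Supply slope = (69.15 − 52.9)/(51 − 26) = 0.65, so P = 36 + 0.65Q.
Competitive equilibrium: 70.8 − 0.3Q = 36 + 0.65Q → Q* = 36.6316, P* = 59.8105.
At Q = 20: demand price = 70.8 − 0.3·20 = 64.8; supply price = 36 + 0.65·20 = 49.
ΔQ = 36.6316 − 20 = 16.6316; wedge = 64.8 − 49 = 15.8.
Welfare loss = ½ × 16.6316 × 15.8 = 131.39.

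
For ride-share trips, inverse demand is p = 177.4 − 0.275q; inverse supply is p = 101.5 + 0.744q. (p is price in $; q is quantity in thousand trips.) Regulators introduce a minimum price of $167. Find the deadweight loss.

Competitive equilibrium: 177.4 − 0.275q = 101.5 + 0.744q → q* = 74.4848, p* = 156.9167.
At the floor p = 167, quantity demanded = (177.4 − 167)/0.275 = 37.8182.
Sellers' marginal cost at q' = 37.8182: 101.5 + 0.744·37.8182 = 129.6367.
Δq = 74.4848 − 37.8182 = 36.6666; wedge = 167 − 129.6367 = 37.3633.
Welfare loss = ½ × 36.6666 × 37.3633 = $684.99 thousand.

$684.99 thousand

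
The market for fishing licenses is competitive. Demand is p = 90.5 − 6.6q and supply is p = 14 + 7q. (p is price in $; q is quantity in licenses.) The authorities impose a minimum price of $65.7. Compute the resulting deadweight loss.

$23.71

Competitive equilibrium: 90.5 − 6.6q = 14 + 7q → q* = 5.625, p* = 53.375.
At the floor p = 65.7, quantity demanded = (90.5 − 65.7)/6.6 = 3.7576.
Sellers' marginal cost at q' = 3.7576: 14 + 7·3.7576 = 40.3032.
Δq = 5.625 − 3.7576 = 1.8674; wedge = 65.7 − 40.3032 = 25.3968.
Welfare loss = ½ × 1.8674 × 25.3968 = $23.71.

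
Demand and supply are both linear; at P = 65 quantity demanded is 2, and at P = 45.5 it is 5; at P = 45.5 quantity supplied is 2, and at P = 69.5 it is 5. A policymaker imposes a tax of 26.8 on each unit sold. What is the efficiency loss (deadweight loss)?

24.77

Demand slope = (45.5 − 65)/(5 − 2) = −6.5, so P = 78 − 6.5Q.
Supply slope = (69.5 − 45.5)/(5 − 2) = 8, so P = 29.5 + 8Q.
Competitive equilibrium: 78 − 6.5Q = 29.5 + 8Q → Q* = 3.3448, P* = 56.2586.
With the tax, the buyer price exceeds the seller price by 26.8: (78 − 6.5Q) − (29.5 + 8Q) = 26.8 → Q' = 1.4966.
ΔQ = 3.3448 − 1.4966 = 1.8482; the wedge equals the tax, 26.8.
The triangle = ½ × 1.8482 × 26.8 = 24.77.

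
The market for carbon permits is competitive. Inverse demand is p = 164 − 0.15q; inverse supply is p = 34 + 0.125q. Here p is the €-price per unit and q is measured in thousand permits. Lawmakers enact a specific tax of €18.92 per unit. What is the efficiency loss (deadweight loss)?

Competitive equilibrium: 164 − 0.15q = 34 + 0.125q → q* = 472.7273, p* = 93.0909.
With the tax, the buyer price exceeds the seller price by 18.92: (164 − 0.15q) − (34 + 0.125q) = 18.92 → q' = 403.9273.
Δq = 472.7273 − 403.9273 = 68.8; the wedge equals the tax, 18.92.
DWL = ½ × 68.8 × 18.92 = €650.848 thousand.

€650.848 thousand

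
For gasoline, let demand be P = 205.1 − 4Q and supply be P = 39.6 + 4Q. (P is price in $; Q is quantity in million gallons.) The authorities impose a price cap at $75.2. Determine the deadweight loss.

Competitive equilibrium: 205.1 − 4Q = 39.6 + 4Q → Q* = 20.6875, P* = 122.35.
At the ceiling P = 75.2, quantity supplied = (75.2 − 39.6)/4 = 8.9.
Willingness to pay at Q' = 8.9: 205.1 − 4·8.9 = 169.5.
ΔQ = 20.6875 − 8.9 = 11.7875; wedge = 169.5 − 75.2 = 94.3.
The triangle = ½ × 11.7875 × 94.3 = $555.78 million.

$555.78 million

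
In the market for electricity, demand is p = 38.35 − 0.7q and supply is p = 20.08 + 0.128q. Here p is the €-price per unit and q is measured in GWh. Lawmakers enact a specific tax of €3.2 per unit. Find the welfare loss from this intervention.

Competitive equilibrium: 38.35 − 0.7q = 20.08 + 0.128q → q* = 22.0652, p* = 22.9043.
With the tax, the buyer price exceeds the seller price by 3.2: (38.35 − 0.7q) − (20.08 + 0.128q) = 3.2 → q' = 18.2005.
Δq = 22.0652 − 18.2005 = 3.8647; the wedge equals the tax, 3.2.
DWL = ½ × 3.8647 × 3.2 = €6.18.

€6.18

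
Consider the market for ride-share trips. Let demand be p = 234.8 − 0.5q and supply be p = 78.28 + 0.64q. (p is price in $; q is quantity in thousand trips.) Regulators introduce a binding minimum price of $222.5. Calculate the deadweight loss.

$7239.51 thousand

Competitive equilibrium: 234.8 − 0.5q = 78.28 + 0.64q → q* = 137.2982, p* = 166.1509.
At the floor p = 222.5, quantity demanded = (234.8 − 222.5)/0.5 = 24.6.
Sellers' marginal cost at q' = 24.6: 78.28 + 0.64·24.6 = 94.024.
Δq = 137.2982 − 24.6 = 112.6982; wedge = 222.5 − 94.024 = 128.476.
DWL = ½ × 112.6982 × 128.476 = $7239.51 thousand.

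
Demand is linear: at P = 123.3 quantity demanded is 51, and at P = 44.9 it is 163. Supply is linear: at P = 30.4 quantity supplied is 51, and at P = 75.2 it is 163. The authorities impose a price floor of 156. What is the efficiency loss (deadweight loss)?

Demand slope = (44.9 − 123.3)/(163 − 51) = −0.7, so P = 159 − 0.7Q.
Supply slope = (75.2 − 30.4)/(163 − 51) = 0.4, so P = 10 + 0.4Q.
Competitive equilibrium: 159 − 0.7Q = 10 + 0.4Q → Q* = 135.4545, P* = 64.1818.
At the floor P = 156, quantity demanded = (159 − 156)/0.7 = 4.2857.
Sellers' marginal cost at Q' = 4.2857: 10 + 0.4·4.2857 = 11.7143.
ΔQ = 135.4545 − 4.2857 = 131.1688; wedge = 156 − 11.7143 = 144.2857.
Welfare loss = ½ × 131.1688 × 144.2857 = 9462.89.

9462.89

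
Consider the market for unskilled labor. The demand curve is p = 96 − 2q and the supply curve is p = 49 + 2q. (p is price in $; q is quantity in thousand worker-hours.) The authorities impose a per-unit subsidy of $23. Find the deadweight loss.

Competitive equilibrium: 96 − 2q = 49 + 2q → q* = 11.75, p* = 72.5.
The subsidy lowers effective supply by 23: p = 26 + 2q.
New quantity: 96 − 2q = 26 + 2q → q' = 17.5.
Overproduction Δq = 17.5 − 11.75 = 5.75; wedge = subsidy = 23.
DWL = ½ × 5.75 × 23 = $66.125 thousand.

$66.125 thousand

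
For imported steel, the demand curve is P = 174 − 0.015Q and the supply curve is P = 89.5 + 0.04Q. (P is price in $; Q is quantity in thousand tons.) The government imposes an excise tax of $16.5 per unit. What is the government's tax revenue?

Competitive equilibrium: 174 − 0.015Q = 89.5 + 0.04Q → Q* = 1536.3636, P* = 150.9545.
With the tax, the buyer price exceeds the seller price by 16.5: (174 − 0.015Q) − (89.5 + 0.04Q) = 16.5 → Q' = 1236.3636.
Tax revenue = 16.5 × 1236.3636 = $20400 thousand.

$20400 thousand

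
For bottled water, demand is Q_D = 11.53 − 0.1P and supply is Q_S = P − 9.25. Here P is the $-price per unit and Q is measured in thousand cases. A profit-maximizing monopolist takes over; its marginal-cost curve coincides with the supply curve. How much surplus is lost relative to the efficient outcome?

$115.92 thousand

In inverse form: demand P = 115.3 − 10Q, supply P = 9.25 + Q.
Competitive equilibrium: 115.3 − 10Q = 9.25 + Q → Q* = 9.6409, P* = 18.8909.
Marginal revenue: MR = 115.3 − 20Q. Set MR = MC: 115.3 − 20Q = 9.25 + Q → Q_m = 5.05.
Price P_m = 115.3 − 10·5.05 = 64.8; MC(Q_m) = 9.25 + 1·5.05 = 14.3.
Competitive Q* = 9.6409, so ΔQ = 4.5909; wedge = 64.8 − 14.3 = 50.5.
Welfare loss = ½ × 4.5909 × 50.5 = $115.92 thousand.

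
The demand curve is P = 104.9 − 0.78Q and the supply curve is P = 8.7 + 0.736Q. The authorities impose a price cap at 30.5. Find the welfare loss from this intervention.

867.86

Competitive equilibrium: 104.9 − 0.78Q = 8.7 + 0.736Q → Q* = 63.4565, P* = 55.404.
At the ceiling P = 30.5, quantity supplied = (30.5 − 8.7)/0.736 = 29.6196.
Willingness to pay at Q' = 29.6196: 104.9 − 0.78·29.6196 = 81.7967.
ΔQ = 63.4565 − 29.6196 = 33.8369; wedge = 81.7967 − 30.5 = 51.2967.
Welfare loss = ½ × 33.8369 × 51.2967 = 867.86.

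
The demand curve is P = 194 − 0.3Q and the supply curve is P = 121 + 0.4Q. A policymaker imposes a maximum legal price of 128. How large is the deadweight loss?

2636.12

Competitive equilibrium: 194 − 0.3Q = 121 + 0.4Q → Q* = 104.2857, P* = 162.7143.
At the ceiling P = 128, quantity supplied = (128 − 121)/0.4 = 17.5.
Willingness to pay at Q' = 17.5: 194 − 0.3·17.5 = 188.75.
ΔQ = 104.2857 − 17.5 = 86.7857; wedge = 188.75 − 128 = 60.75.
The triangle = ½ × 86.7857 × 60.75 = 2636.12.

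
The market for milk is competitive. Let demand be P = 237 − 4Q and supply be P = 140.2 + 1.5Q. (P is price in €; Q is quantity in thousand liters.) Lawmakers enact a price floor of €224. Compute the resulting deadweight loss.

€566.29 thousand

Competitive equilibrium: 237 − 4Q = 140.2 + 1.5Q → Q* = 17.6, P* = 166.6.
At the floor P = 224, quantity demanded = (237 − 224)/4 = 3.25.
Sellers' marginal cost at Q' = 3.25: 140.2 + 1.5·3.25 = 145.075.
ΔQ = 17.6 − 3.25 = 14.35; wedge = 224 − 145.075 = 78.925.
The triangle = ½ × 14.35 × 78.925 = €566.29 thousand.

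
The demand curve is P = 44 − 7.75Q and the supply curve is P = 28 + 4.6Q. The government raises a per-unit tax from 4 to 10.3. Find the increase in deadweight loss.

Competitive equilibrium: 44 − 7.75Q = 28 + 4.6Q → Q* = 1.2955, P* = 33.9595.
For a per-unit tax t: ΔQ = t/12.35, so DWL = ½·t·(t/12.35) = t²/24.7.
At t = 4: DWL = 0.648. At t = 10.3: DWL = 4.295.
Increase = 4.295 − 0.648 = 3.65.

3.65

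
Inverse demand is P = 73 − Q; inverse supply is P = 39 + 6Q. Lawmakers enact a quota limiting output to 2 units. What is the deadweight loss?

28.57

Competitive equilibrium: 73 − Q = 39 + 6Q → Q* = 4.8571, P* = 68.1429.
At Q = 2: demand price = 73 − 1·2 = 71; supply price = 39 + 6·2 = 51.
ΔQ = 4.8571 − 2 = 2.8571; wedge = 71 − 51 = 20.
The triangle = ½ × 2.8571 × 20 = 28.57.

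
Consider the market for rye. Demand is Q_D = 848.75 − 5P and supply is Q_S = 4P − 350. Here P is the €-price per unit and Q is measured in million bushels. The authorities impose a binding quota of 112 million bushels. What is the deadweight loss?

In inverse form: demand P = 169.75 − 0.2Q, supply P = 87.5 + 0.25Q.
Competitive equilibrium: 169.75 − 0.2Q = 87.5 + 0.25Q → Q* = 182.7778, P* = 133.1944.
At Q = 112: demand price = 169.75 − 0.2·112 = 147.35; supply price = 87.5 + 0.25·112 = 115.5.
ΔQ = 182.7778 − 112 = 70.7778; wedge = 147.35 − 115.5 = 31.85.
The triangle = ½ × 70.7778 × 31.85 = €1127.14 million.

€1127.14 million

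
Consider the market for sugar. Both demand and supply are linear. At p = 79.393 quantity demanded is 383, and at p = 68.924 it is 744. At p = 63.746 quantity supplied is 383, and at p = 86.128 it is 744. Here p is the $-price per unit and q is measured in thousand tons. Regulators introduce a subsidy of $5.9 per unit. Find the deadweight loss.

Demand slope = (68.924 − 79.393)/(744 − 383) = −0.029, so p = 90.5 − 0.029q.
Supply slope = (86.128 − 63.746)/(744 − 383) = 0.062, so p = 40 + 0.062q.
Competitive equilibrium: 90.5 − 0.029q = 40 + 0.062q → q* = 554.9451, p* = 74.4066.
The subsidy lowers effective supply by 5.9: p = 34.1 + 0.062q.
New quantity: 90.5 − 0.029q = 34.1 + 0.062q → q' = 619.7802.
Overproduction Δq = 619.7802 − 554.9451 = 64.8351; wedge = subsidy = 5.9.
The triangle = ½ × 64.8351 × 5.9 = $191.26 thousand.

$191.26 thousand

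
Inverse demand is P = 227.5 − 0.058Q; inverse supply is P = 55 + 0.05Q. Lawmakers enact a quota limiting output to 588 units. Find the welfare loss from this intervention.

55000.59

Competitive equilibrium: 227.5 − 0.058Q = 55 + 0.05Q → Q* = 1597.2222, P* = 134.8611.
At Q = 588: demand price = 227.5 − 0.058·588 = 193.396; supply price = 55 + 0.05·588 = 84.4.
ΔQ = 1597.2222 − 588 = 1009.2222; wedge = 193.396 − 84.4 = 108.996.
Welfare loss = ½ × 1009.2222 × 108.996 = 55000.59.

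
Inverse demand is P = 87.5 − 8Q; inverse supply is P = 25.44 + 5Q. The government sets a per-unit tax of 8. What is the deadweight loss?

2.46

Competitive equilibrium: 87.5 − 8Q = 25.44 + 5Q → Q* = 4.7738, P* = 49.3092.
With the tax, the buyer price exceeds the seller price by 8: (87.5 − 8Q) − (25.44 + 5Q) = 8 → Q' = 4.1585.
ΔQ = 4.7738 − 4.1585 = 0.6153; the wedge equals the tax, 8.
DWL = ½ × 0.6153 × 8 = 2.46.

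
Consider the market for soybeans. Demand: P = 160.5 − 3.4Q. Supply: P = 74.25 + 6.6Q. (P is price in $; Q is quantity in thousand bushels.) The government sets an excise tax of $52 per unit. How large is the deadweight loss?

Competitive equilibrium: 160.5 − 3.4Q = 74.25 + 6.6Q → Q* = 8.625, P* = 131.175.
With the tax, the buyer price exceeds the seller price by 52: (160.5 − 3.4Q) − (74.25 + 6.6Q) = 52 → Q' = 3.425.
ΔQ = 8.625 − 3.425 = 5.2; the wedge equals the tax, 52.
Deadweight loss = ½ × 5.2 × 52 = $135.20 thousand.

$135.20 thousand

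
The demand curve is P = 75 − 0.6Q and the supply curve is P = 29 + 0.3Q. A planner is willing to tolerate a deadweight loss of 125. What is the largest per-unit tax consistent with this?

15

Competitive equilibrium: 75 − 0.6Q = 29 + 0.3Q → Q* = 51.1111, P* = 44.3333.
A tax t gives ΔQ = t/0.9 and wedge t, so DWL = t²/1.8.
t²/1.8 = 125 → t² = 225 → t = 15.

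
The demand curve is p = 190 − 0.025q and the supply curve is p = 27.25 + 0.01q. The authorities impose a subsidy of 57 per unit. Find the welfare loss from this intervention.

46414.29

Competitive equilibrium: 190 − 0.025q = 27.25 + 0.01q → q* = 4650, p* = 73.75.
The subsidy lowers effective supply by 57: p = 0.01q − 29.75.
New quantity: 190 − 0.025q = 0.01q − 29.75 → q' = 6278.57143.
Overproduction Δq = 6278.57143 − 4650 = 1628.57143; wedge = subsidy = 57.
Deadweight loss = ½ × 1628.57143 × 57 = 46414.29.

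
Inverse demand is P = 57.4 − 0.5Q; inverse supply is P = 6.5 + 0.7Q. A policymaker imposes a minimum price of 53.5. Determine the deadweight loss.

718.99

Competitive equilibrium: 57.4 − 0.5Q = 6.5 + 0.7Q → Q* = 42.4167, P* = 36.1917.
At the floor P = 53.5, quantity demanded = (57.4 − 53.5)/0.5 = 7.8.
Sellers' marginal cost at Q' = 7.8: 6.5 + 0.7·7.8 = 11.96.
ΔQ = 42.4167 − 7.8 = 34.6167; wedge = 53.5 − 11.96 = 41.54.
DWL = ½ × 34.6167 × 41.54 = 718.99.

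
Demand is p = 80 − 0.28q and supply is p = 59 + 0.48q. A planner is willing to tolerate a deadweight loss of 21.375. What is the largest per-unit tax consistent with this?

5.7

Competitive equilibrium: 80 − 0.28q = 59 + 0.48q → q* = 27.6316, p* = 72.2632.
A tax t gives Δq = t/0.76 and wedge t, so DWL = t²/1.52.
t²/1.52 = 21.375 → t² = 32.49 → t = 5.7.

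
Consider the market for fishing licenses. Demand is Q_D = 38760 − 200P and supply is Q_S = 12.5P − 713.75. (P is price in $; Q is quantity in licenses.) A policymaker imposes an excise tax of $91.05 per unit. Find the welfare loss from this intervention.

In inverse form: demand P = 193.8 − 0.005Q, supply P = 57.1 + 0.08Q.
Competitive equilibrium: 193.8 − 0.005Q = 57.1 + 0.08Q → Q* = 1608.2353, P* = 185.7588.
With the tax, the buyer price exceeds the seller price by 91.05: (193.8 − 0.005Q) − (57.1 + 0.08Q) = 91.05 → Q' = 537.0588.
ΔQ = 1608.2353 − 537.0588 = 1071.1765; the wedge equals the tax, 91.05.
Deadweight loss = ½ × 1071.1765 × 91.05 = $48765.31.

$48765.31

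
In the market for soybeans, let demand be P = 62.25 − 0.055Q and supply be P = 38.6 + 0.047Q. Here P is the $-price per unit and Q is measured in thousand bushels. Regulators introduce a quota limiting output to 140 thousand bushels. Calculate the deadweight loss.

$430.38 thousand

Competitive equilibrium: 62.25 − 0.055Q = 38.6 + 0.047Q → Q* = 231.8627, P* = 49.4975.
At Q = 140: demand price = 62.25 − 0.055·140 = 54.55; supply price = 38.6 + 0.047·140 = 45.18.
ΔQ = 231.8627 − 140 = 91.8627; wedge = 54.55 − 45.18 = 9.37.
The triangle = ½ × 91.8627 × 9.37 = $430.38 thousand.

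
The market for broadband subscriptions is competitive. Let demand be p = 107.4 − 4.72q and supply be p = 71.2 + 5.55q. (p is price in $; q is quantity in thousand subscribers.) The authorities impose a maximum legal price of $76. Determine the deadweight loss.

$36.33 thousand

Competitive equilibrium: 107.4 − 4.72q = 71.2 + 5.55q → q* = 3.5248, p* = 90.7628.
At the ceiling p = 76, quantity supplied = (76 − 71.2)/5.55 = 0.8649.
Willingness to pay at q' = 0.8649: 107.4 − 4.72·0.8649 = 103.3177.
Δq = 3.5248 − 0.8649 = 2.6599; wedge = 103.3177 − 76 = 27.3177.
The triangle = ½ × 2.6599 × 27.3177 = $36.33 thousand.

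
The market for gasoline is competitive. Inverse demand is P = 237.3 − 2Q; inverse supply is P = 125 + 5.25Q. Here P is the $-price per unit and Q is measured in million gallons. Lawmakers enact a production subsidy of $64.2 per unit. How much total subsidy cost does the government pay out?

$1562.94 million

Competitive equilibrium: 237.3 − 2Q = 125 + 5.25Q → Q* = 15.4897, P* = 206.3207.
The subsidy lowers effective supply by 64.2: P = 60.8 + 5.25Q.
New quantity: 237.3 − 2Q = 60.8 + 5.25Q → Q' = 24.3448.
Total subsidy cost = 64.2 × 24.3448 = $1562.94 million.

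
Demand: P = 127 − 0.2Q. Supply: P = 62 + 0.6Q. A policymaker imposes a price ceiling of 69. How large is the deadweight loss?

Competitive equilibrium: 127 − 0.2Q = 62 + 0.6Q → Q* = 81.25, P* = 110.75.
At the ceiling P = 69, quantity supplied = (69 − 62)/0.6 = 11.6667.
Willingness to pay at Q' = 11.6667: 127 − 0.2·11.6667 = 124.6667.
ΔQ = 81.25 − 11.6667 = 69.5833; wedge = 124.6667 − 69 = 55.6667.
DWL = ½ × 69.5833 × 55.6667 = 1936.74.

1936.74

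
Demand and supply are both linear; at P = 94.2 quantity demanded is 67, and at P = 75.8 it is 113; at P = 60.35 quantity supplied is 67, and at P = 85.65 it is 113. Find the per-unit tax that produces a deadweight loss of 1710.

57

Demand slope = (75.8 − 94.2)/(113 − 67) = −0.4, so P = 121 − 0.4Q.
Supply slope = (85.65 − 60.35)/(113 − 67) = 0.55, so P = 23.5 + 0.55Q.
Competitive equilibrium: 121 − 0.4Q = 23.5 + 0.55Q → Q* = 102.6316, P* = 79.9474.
A tax t gives ΔQ = t/0.95 and wedge t, so DWL = t²/1.9.
t²/1.9 = 1710 → t² = 3249 → t = 57.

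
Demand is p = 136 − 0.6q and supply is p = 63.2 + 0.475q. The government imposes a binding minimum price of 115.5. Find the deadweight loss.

605.17

Competitive equilibrium: 136 − 0.6q = 63.2 + 0.475q → q* = 67.72093, p* = 95.36744.
At the floor p = 115.5, quantity demanded = (136 − 115.5)/0.6 = 34.16667.
Sellers' marginal cost at q' = 34.16667: 63.2 + 0.475·34.16667 = 79.42917.
Δq = 67.72093 − 34.16667 = 33.55426; wedge = 115.5 − 79.42917 = 36.07083.
Deadweight loss = ½ × 33.55426 × 36.07083 = 605.17.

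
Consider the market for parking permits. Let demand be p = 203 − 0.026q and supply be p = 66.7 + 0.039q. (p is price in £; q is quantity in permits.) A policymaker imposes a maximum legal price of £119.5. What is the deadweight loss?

Competitive equilibrium: 203 − 0.026q = 66.7 + 0.039q → q* = 2096.9231, p* = 148.48.
At the ceiling p = 119.5, quantity supplied = (119.5 − 66.7)/0.039 = 1353.8462.
Willingness to pay at q' = 1353.8462: 203 − 0.026·1353.8462 = 167.8.
Δq = 2096.9231 − 1353.8462 = 743.0769; wedge = 167.8 − 119.5 = 48.3.
Deadweight loss = ½ × 743.0769 × 48.3 = £17945.31.

£17945.31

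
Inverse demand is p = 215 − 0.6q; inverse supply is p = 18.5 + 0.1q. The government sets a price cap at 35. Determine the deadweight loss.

4686.43

Competitive equilibrium: 215 − 0.6q = 18.5 + 0.1q → q* = 280.7143, p* = 46.5714.
At the ceiling p = 35, quantity supplied = (35 − 18.5)/0.1 = 165.
Willingness to pay at q' = 165: 215 − 0.6·165 = 116.
Δq = 280.7143 − 165 = 115.7143; wedge = 116 − 35 = 81.
Welfare loss = ½ × 115.7143 × 81 = 4686.43.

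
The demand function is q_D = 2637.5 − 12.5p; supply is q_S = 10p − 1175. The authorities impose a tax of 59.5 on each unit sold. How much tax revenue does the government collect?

11238.89

In inverse form: demand p = 211 − 0.08q, supply p = 117.5 + 0.1q.
Competitive equilibrium: 211 − 0.08q = 117.5 + 0.1q → q* = 519.4444, p* = 169.4444.
With the tax, the buyer price exceeds the seller price by 59.5: (211 − 0.08q) − (117.5 + 0.1q) = 59.5 → q' = 188.8889.
Tax revenue = 59.5 × 188.8889 = 11238.89.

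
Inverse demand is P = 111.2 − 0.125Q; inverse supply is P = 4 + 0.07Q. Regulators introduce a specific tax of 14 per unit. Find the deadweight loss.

502.56

Competitive equilibrium: 111.2 − 0.125Q = 4 + 0.07Q → Q* = 549.7436, P* = 42.4821.
With the tax, the buyer price exceeds the seller price by 14: (111.2 − 0.125Q) − (4 + 0.07Q) = 14 → Q' = 477.9487.
ΔQ = 549.7436 − 477.9487 = 71.7949; the wedge equals the tax, 14.
DWL = ½ × 71.7949 × 14 = 502.56.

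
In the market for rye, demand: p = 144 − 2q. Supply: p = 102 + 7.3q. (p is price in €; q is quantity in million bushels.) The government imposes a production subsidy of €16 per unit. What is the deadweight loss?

€13.76 million

Competitive equilibrium: 144 − 2q = 102 + 7.3q → q* = 4.5161, p* = 134.9677.
The subsidy lowers effective supply by 16: p = 86 + 7.3q.
New quantity: 144 − 2q = 86 + 7.3q → q' = 6.2366.
Overproduction Δq = 6.2366 − 4.5161 = 1.7205; wedge = subsidy = 16.
Deadweight loss = ½ × 1.7205 × 16 = €13.76 million.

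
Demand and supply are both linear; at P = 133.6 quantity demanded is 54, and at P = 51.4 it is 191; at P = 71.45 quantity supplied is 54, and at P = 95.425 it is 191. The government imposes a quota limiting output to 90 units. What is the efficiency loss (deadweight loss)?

756.81

Demand slope = (51.4 − 133.6)/(191 − 54) = −0.6, so P = 166 − 0.6Q.
Supply slope = (95.425 − 71.45)/(191 − 54) = 0.175, so P = 62 + 0.175Q.
Competitive equilibrium: 166 − 0.6Q = 62 + 0.175Q → Q* = 134.1935, P* = 85.4839.
At Q = 90: demand price = 166 − 0.6·90 = 112; supply price = 62 + 0.175·90 = 77.75.
ΔQ = 134.1935 − 90 = 44.1935; wedge = 112 − 77.75 = 34.25.
The triangle = ½ × 44.1935 × 34.25 = 756.81.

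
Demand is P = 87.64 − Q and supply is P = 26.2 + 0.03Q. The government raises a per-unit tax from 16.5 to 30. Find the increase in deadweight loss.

Competitive equilibrium: 87.64 − Q = 26.2 + 0.03Q → Q* = 59.6505, P* = 27.9895.
For a per-unit tax t: ΔQ = t/1.03, so DWL = ½·t·(t/1.03) = t²/2.06.
At t = 16.5: DWL = 132.16. At t = 30: DWL = 436.893.
Increase = 436.893 − 132.16 = 304.73.

304.73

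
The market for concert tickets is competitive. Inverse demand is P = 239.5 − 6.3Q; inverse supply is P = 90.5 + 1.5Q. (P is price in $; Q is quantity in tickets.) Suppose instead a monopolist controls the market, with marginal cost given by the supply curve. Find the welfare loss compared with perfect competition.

Competitive equilibrium: 239.5 − 6.3Q = 90.5 + 1.5Q → Q* = 19.1026, P* = 119.1538.
Marginal revenue: MR = 239.5 − 12.6Q. Set MR = MC: 239.5 − 12.6Q = 90.5 + 1.5Q → Q_m = 10.5674.
Price P_m = 239.5 − 6.3·10.5674 = 172.9254; MC(Q_m) = 90.5 + 1.5·10.5674 = 106.3511.
Competitive Q* = 19.1026, so ΔQ = 8.5352; wedge = 172.9254 − 106.3511 = 66.5743.
The triangle = ½ × 8.5352 × 66.5743 = $284.11.

$284.11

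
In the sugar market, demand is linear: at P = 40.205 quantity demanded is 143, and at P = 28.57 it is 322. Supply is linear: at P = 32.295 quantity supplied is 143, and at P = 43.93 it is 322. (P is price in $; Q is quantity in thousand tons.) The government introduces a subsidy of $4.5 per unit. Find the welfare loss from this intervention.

Demand slope = (28.57 − 40.205)/(322 − 143) = −0.065, so P = 49.5 − 0.065Q.
Supply slope = (43.93 − 32.295)/(322 − 143) = 0.065, so P = 23 + 0.065Q.
Competitive equilibrium: 49.5 − 0.065Q = 23 + 0.065Q → Q* = 203.8462, P* = 36.25.
The subsidy lowers effective supply by 4.5: P = 18.5 + 0.065Q.
New quantity: 49.5 − 0.065Q = 18.5 + 0.065Q → Q' = 238.4615.
Overproduction ΔQ = 238.4615 − 203.8462 = 34.6153; wedge = subsidy = 4.5.
The triangle = ½ × 34.6153 × 4.5 = $77.88 thousand.

$77.88 thousand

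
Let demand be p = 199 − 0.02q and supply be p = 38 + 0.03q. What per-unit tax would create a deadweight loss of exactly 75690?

Competitive equilibrium: 199 − 0.02q = 38 + 0.03q → q* = 3220, p* = 134.6.
A tax t gives Δq = t/0.05 and wedge t, so DWL = t²/0.1.
t²/0.1 = 75690 → t² = 7569 → t = 87.

87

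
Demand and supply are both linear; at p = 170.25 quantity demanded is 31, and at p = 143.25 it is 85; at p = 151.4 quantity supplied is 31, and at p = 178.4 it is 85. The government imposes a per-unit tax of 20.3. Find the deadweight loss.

Demand slope = (143.25 − 170.25)/(85 − 31) = −0.5, so p = 185.75 − 0.5q.
Supply slope = (178.4 − 151.4)/(85 − 31) = 0.5, so p = 135.9 + 0.5q.
Competitive equilibrium: 185.75 − 0.5q = 135.9 + 0.5q → q* = 49.85, p* = 160.825.
With the tax, the buyer price exceeds the seller price by 20.3: (185.75 − 0.5q) − (135.9 + 0.5q) = 20.3 → q' = 29.55.
Δq = 49.85 − 29.55 = 20.3; the wedge equals the tax, 20.3.
The triangle = ½ × 20.3 × 20.3 = 206.045.

206.045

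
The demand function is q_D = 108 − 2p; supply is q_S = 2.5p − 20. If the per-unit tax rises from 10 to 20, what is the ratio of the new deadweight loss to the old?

In inverse form: demand p = 54 − 0.5q, supply p = 8 + 0.4q.
Competitive equilibrium: 54 − 0.5q = 8 + 0.4q → q* = 51.1111, p* = 28.4444.
For a per-unit tax t: Δq = t/0.9, so DWL = ½·t·(t/0.9) = t²/1.8.
At t = 10: DWL = 55.556. At t = 20: DWL = 222.222.
Ratio = (20/10)² = 4.

4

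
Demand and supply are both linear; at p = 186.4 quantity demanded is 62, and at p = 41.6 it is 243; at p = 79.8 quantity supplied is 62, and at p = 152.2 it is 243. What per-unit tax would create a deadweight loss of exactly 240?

Demand slope = (41.6 − 186.4)/(243 − 62) = −0.8, so p = 236 − 0.8q.
Supply slope = (152.2 − 79.8)/(243 − 62) = 0.4, so p = 55 + 0.4q.
Competitive equilibrium: 236 − 0.8q = 55 + 0.4q → q* = 150.8333, p* = 115.3333.
A tax t gives Δq = t/1.2 and wedge t, so DWL = t²/2.4.
t²/2.4 = 240 → t² = 576 → t = 24.

24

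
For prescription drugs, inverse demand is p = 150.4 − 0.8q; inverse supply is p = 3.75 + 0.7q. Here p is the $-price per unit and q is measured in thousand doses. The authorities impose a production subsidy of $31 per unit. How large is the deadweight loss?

Competitive equilibrium: 150.4 − 0.8q = 3.75 + 0.7q → q* = 97.7667, p* = 72.1867.
The subsidy lowers effective supply by 31: p = 0.7q − 27.25.
New quantity: 150.4 − 0.8q = 0.7q − 27.25 → q' = 118.4333.
Overproduction Δq = 118.4333 − 97.7667 = 20.6666; wedge = subsidy = 31.
Welfare loss = ½ × 20.6666 × 31 = $320.33 thousand.

$320.33 thousand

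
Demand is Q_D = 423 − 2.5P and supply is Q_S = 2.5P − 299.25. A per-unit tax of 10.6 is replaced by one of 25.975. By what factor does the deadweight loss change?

In inverse form: demand P = 169.2 − 0.4Q, supply P = 119.7 + 0.4Q.
Competitive equilibrium: 169.2 − 0.4Q = 119.7 + 0.4Q → Q* = 61.875, P* = 144.45.
For a per-unit tax t: ΔQ = t/0.8, so DWL = ½·t·(t/0.8) = t²/1.6.
At t = 10.6: DWL = 70.225. At t = 25.975: DWL = 421.688.
Ratio = (25.975/10.6)² = 6.005.

6.005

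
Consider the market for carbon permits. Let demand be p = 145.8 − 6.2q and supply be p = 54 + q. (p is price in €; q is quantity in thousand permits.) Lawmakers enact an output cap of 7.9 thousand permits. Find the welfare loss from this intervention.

Competitive equilibrium: 145.8 − 6.2q = 54 + q → q* = 12.75, p* = 66.75.
At q = 7.9: demand price = 145.8 − 6.2·7.9 = 96.82; supply price = 54 + 1·7.9 = 61.9.
Δq = 12.75 − 7.9 = 4.85; wedge = 96.82 − 61.9 = 34.92.
Welfare loss = ½ × 4.85 × 34.92 = €84.681 thousand.

€84.681 thousand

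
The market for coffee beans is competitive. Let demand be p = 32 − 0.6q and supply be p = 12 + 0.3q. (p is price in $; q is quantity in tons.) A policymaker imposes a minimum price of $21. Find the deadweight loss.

$6.81

Competitive equilibrium: 32 − 0.6q = 12 + 0.3q → q* = 22.2222, p* = 18.6667.
At the floor p = 21, quantity demanded = (32 − 21)/0.6 = 18.3333.
Sellers' marginal cost at q' = 18.3333: 12 + 0.3·18.3333 = 17.5.
Δq = 22.2222 − 18.3333 = 3.8889; wedge = 21 − 17.5 = 3.5.
Welfare loss = ½ × 3.8889 × 3.5 = $6.81.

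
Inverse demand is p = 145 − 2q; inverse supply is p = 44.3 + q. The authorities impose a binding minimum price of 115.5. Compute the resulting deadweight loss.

531.10

Competitive equilibrium: 145 − 2q = 44.3 + q → q* = 33.5667, p* = 77.8667.
At the floor p = 115.5, quantity demanded = (145 − 115.5)/2 = 14.75.
Sellers' marginal cost at q' = 14.75: 44.3 + 1·14.75 = 59.05.
Δq = 33.5667 − 14.75 = 18.8167; wedge = 115.5 − 59.05 = 56.45.
The triangle = ½ × 18.8167 × 56.45 = 531.10.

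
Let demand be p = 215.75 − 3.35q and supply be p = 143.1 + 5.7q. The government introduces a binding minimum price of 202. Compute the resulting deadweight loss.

Competitive equilibrium: 215.75 − 3.35q = 143.1 + 5.7q → q* = 8.0276, p* = 188.8575.
At the floor p = 202, quantity demanded = (215.75 − 202)/3.35 = 4.1045.
Sellers' marginal cost at q' = 4.1045: 143.1 + 5.7·4.1045 = 166.4957.
Δq = 8.0276 − 4.1045 = 3.9231; wedge = 202 − 166.4957 = 35.5043.
Welfare loss = ½ × 3.9231 × 35.5043 = 69.64.

69.64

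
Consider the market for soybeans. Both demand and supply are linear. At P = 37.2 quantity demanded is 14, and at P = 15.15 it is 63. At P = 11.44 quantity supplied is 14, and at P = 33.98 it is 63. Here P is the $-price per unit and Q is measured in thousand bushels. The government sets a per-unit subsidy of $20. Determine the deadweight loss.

Demand slope = (15.15 − 37.2)/(63 − 14) = −0.45, so P = 43.5 − 0.45Q.
Supply slope = (33.98 − 11.44)/(63 − 14) = 0.46, so P = 5 + 0.46Q.
Competitive equilibrium: 43.5 − 0.45Q = 5 + 0.46Q → Q* = 42.3077, P* = 24.4615.
The subsidy lowers effective supply by 20: P = 0.46Q − 15.
New quantity: 43.5 − 0.45Q = 0.46Q − 15 → Q' = 64.2857.
Overproduction ΔQ = 64.2857 − 42.3077 = 21.978; wedge = subsidy = 20.
Deadweight loss = ½ × 21.978 × 20 = $219.78 thousand.

$219.78 thousand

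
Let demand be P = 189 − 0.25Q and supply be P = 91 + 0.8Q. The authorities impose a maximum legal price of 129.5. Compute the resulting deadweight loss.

Competitive equilibrium: 189 − 0.25Q = 91 + 0.8Q → Q* = 93.3333, P* = 165.6667.
At the ceiling P = 129.5, quantity supplied = (129.5 − 91)/0.8 = 48.125.
Willingness to pay at Q' = 48.125: 189 − 0.25·48.125 = 176.9688.
ΔQ = 93.3333 − 48.125 = 45.2083; wedge = 176.9688 − 129.5 = 47.4688.
Deadweight loss = ½ × 45.2083 × 47.4688 = 1072.99.

1072.99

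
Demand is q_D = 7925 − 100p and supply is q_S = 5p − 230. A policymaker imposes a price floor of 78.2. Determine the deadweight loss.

In inverse form: demand p = 79.25 − 0.01q, supply p = 46 + 0.2q.
Competitive equilibrium: 79.25 − 0.01q = 46 + 0.2q → q* = 158.3333, p* = 77.6667.
At the floor p = 78.2, quantity demanded = (79.25 − 78.2)/0.01 = 105.
Sellers' marginal cost at q' = 105: 46 + 0.2·105 = 67.
Δq = 158.3333 − 105 = 53.3333; wedge = 78.2 − 67 = 11.2.
Welfare loss = ½ × 53.3333 × 11.2 = 298.67.

298.67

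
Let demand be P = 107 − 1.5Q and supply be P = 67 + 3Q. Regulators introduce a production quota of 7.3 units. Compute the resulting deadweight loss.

Competitive equilibrium: 107 − 1.5Q = 67 + 3Q → Q* = 8.8889, P* = 93.6667.
At Q = 7.3: demand price = 107 − 1.5·7.3 = 96.05; supply price = 67 + 3·7.3 = 88.9.
ΔQ = 8.8889 − 7.3 = 1.5889; wedge = 96.05 − 88.9 = 7.15.
Welfare loss = ½ × 1.5889 × 7.15 = 5.68.

5.68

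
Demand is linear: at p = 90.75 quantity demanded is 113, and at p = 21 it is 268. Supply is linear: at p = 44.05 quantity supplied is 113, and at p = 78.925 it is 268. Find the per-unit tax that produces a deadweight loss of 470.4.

25.2

Demand slope = (21 − 90.75)/(268 − 113) = −0.45, so p = 141.6 − 0.45q.
Supply slope = (78.925 − 44.05)/(268 − 113) = 0.225, so p = 18.625 + 0.225q.
Competitive equilibrium: 141.6 − 0.45q = 18.625 + 0.225q → q* = 182.1852, p* = 59.6167.
A tax t gives Δq = t/0.675 and wedge t, so DWL = t²/1.35.
t²/1.35 = 470.4 → t² = 635.04 → t = 25.2.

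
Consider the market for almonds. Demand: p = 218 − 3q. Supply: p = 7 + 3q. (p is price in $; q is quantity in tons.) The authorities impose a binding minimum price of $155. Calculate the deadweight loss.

$602.08

Competitive equilibrium: 218 − 3q = 7 + 3q → q* = 35.1667, p* = 112.5.
At the floor p = 155, quantity demanded = (218 − 155)/3 = 21.
Sellers' marginal cost at q' = 21: 7 + 3·21 = 70.
Δq = 35.1667 − 21 = 14.1667; wedge = 155 − 70 = 85.
DWL = ½ × 14.1667 × 85 = $602.08.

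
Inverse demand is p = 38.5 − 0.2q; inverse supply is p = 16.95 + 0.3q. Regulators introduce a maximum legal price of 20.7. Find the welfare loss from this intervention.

Competitive equilibrium: 38.5 − 0.2q = 16.95 + 0.3q → q* = 43.1, p* = 29.88.
At the ceiling p = 20.7, quantity supplied = (20.7 − 16.95)/0.3 = 12.5.
Willingness to pay at q' = 12.5: 38.5 − 0.2·12.5 = 36.
Δq = 43.1 − 12.5 = 30.6; wedge = 36 − 20.7 = 15.3.
DWL = ½ × 30.6 × 15.3 = 234.09.

234.09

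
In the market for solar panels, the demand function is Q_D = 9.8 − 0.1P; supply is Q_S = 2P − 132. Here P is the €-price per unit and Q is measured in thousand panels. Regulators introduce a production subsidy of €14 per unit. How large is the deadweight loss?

In inverse form: demand P = 98 − 10Q, supply P = 66 + 0.5Q.
Competitive equilibrium: 98 − 10Q = 66 + 0.5Q → Q* = 3.0476, P* = 67.5238.
The subsidy lowers effective supply by 14: P = 52 + 0.5Q.
New quantity: 98 − 10Q = 52 + 0.5Q → Q' = 4.381.
Overproduction ΔQ = 4.381 − 3.0476 = 1.3334; wedge = subsidy = 14.
Welfare loss = ½ × 1.3334 × 14 = €9.33 thousand.

€9.33 thousand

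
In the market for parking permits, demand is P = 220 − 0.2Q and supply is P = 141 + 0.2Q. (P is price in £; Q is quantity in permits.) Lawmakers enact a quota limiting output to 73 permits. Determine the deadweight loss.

£3100.05

Competitive equilibrium: 220 − 0.2Q = 141 + 0.2Q → Q* = 197.5, P* = 180.5.
At Q = 73: demand price = 220 − 0.2·73 = 205.4; supply price = 141 + 0.2·73 = 155.6.
ΔQ = 197.5 − 73 = 124.5; wedge = 205.4 − 155.6 = 49.8.
Deadweight loss = ½ × 124.5 × 49.8 = £3100.05.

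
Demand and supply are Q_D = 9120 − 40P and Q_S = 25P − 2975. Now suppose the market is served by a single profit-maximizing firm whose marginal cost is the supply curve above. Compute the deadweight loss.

7051.88

In inverse form: demand P = 228 − 0.025Q, supply P = 119 + 0.04Q.
Competitive equilibrium: 228 − 0.025Q = 119 + 0.04Q → Q* = 1676.9231, P* = 186.0769.
Marginal revenue: MR = 228 − 0.05Q. Set MR = MC: 228 − 0.05Q = 119 + 0.04Q → Q_m = 1211.1111.
Price P_m = 228 − 0.025·1211.1111 = 197.7222; MC(Q_m) = 119 + 0.04·1211.1111 = 167.4444.
Competitive Q* = 1676.9231, so ΔQ = 465.812; wedge = 197.7222 − 167.4444 = 30.2778.
DWL = ½ × 465.812 × 30.2778 = 7051.88.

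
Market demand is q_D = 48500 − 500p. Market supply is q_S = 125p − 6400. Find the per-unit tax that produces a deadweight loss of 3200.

8

In inverse form: demand p = 97 − 0.002q, supply p = 51.2 + 0.008q.
Competitive equilibrium: 97 − 0.002q = 51.2 + 0.008q → q* = 4580, p* = 87.84.
A tax t gives Δq = t/0.01 and wedge t, so DWL = t²/0.02.
t²/0.02 = 3200 → t² = 64 → t = 8.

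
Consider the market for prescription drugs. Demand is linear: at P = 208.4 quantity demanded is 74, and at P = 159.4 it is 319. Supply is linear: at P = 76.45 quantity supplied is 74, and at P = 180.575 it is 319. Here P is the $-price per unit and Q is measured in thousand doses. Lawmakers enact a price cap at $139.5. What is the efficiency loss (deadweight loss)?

$1231.16 thousand

Demand slope = (159.4 − 208.4)/(319 − 74) = −0.2, so P = 223.2 − 0.2Q.
Supply slope = (180.575 − 76.45)/(319 − 74) = 0.425, so P = 45 + 0.425Q.
Competitive equilibrium: 223.2 − 0.2Q = 45 + 0.425Q → Q* = 285.12, P* = 166.176.
At the ceiling P = 139.5, quantity supplied = (139.5 − 45)/0.425 = 222.3529.
Willingness to pay at Q' = 222.3529: 223.2 − 0.2·222.3529 = 178.7294.
ΔQ = 285.12 − 222.3529 = 62.7671; wedge = 178.7294 − 139.5 = 39.2294.
The triangle = ½ × 62.7671 × 39.2294 = $1231.16 thousand.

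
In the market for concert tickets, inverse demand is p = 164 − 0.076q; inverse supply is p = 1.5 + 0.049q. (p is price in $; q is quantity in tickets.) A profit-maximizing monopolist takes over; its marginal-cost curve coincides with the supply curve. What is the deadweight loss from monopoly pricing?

Competitive equilibrium: 164 − 0.076q = 1.5 + 0.049q → q* = 1300, p* = 65.2.
Marginal revenue: MR = 164 − 0.152q. Set MR = MC: 164 − 0.152q = 1.5 + 0.049q → q_m = 808.45771.
Price p_m = 164 − 0.076·808.45771 = 102.55721; MC(q_m) = 1.5 + 0.049·808.45771 = 41.11443.
Competitive q* = 1300, so Δq = 491.54229; wedge = 102.55721 − 41.11443 = 61.44278.
DWL = ½ × 491.54229 × 61.44278 = $15100.86.

$15100.86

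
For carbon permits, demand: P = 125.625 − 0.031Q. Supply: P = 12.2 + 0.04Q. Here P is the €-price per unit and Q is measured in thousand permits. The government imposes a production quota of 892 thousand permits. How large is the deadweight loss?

Competitive equilibrium: 125.625 − 0.031Q = 12.2 + 0.04Q → Q* = 1597.5352, P* = 76.1014.
At Q = 892: demand price = 125.625 − 0.031·892 = 97.973; supply price = 12.2 + 0.04·892 = 47.88.
ΔQ = 1597.5352 − 892 = 705.5352; wedge = 97.973 − 47.88 = 50.093.
Deadweight loss = ½ × 705.5352 × 50.093 = €17671.19 thousand.

€17671.19 thousand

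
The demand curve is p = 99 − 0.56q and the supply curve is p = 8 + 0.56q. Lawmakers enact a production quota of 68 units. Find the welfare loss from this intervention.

98.315

Competitive equilibrium: 99 − 0.56q = 8 + 0.56q → q* = 81.25, p* = 53.5.
At q = 68: demand price = 99 − 0.56·68 = 60.92; supply price = 8 + 0.56·68 = 46.08.
Δq = 81.25 − 68 = 13.25; wedge = 60.92 − 46.08 = 14.84.
The triangle = ½ × 13.25 × 14.84 = 98.315.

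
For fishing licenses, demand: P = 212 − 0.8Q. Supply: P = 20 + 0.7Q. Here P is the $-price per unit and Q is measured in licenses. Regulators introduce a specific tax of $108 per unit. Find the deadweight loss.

$3888

Competitive equilibrium: 212 − 0.8Q = 20 + 0.7Q → Q* = 128, P* = 109.6.
With the tax, the buyer price exceeds the seller price by 108: (212 − 0.8Q) − (20 + 0.7Q) = 108 → Q' = 56.
ΔQ = 128 − 56 = 72; the wedge equals the tax, 108.
Deadweight loss = ½ × 72 × 108 = $3888.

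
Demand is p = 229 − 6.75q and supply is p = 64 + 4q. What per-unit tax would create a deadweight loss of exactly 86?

43

Competitive equilibrium: 229 − 6.75q = 64 + 4q → q* = 15.3488, p* = 125.3953.
A tax t gives Δq = t/10.75 and wedge t, so DWL = t²/21.5.
t²/21.5 = 86 → t² = 1849 → t = 43.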